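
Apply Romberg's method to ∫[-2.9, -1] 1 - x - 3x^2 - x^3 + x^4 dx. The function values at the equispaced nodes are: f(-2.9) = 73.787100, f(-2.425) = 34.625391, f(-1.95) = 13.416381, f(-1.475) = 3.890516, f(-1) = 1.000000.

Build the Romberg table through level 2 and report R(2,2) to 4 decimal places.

R(0,0) (trapezoid, 1 panel, h=1.9000): 71.047745
R(1,0) (trapezoid, 2 panels, h=0.9500): 48.269434
R(2,0) (trapezoid, 4 panels, h=0.4750): 42.429773
R(1,1) = 48.269434 + (48.269434 − 71.047745)/3 = 40.676664
R(2,1) = 42.429773 + (42.429773 − 48.269434)/3 = 40.483219
R(2,2) = 40.483219 + (40.483219 − 40.676664)/15 = 40.470323

40.4703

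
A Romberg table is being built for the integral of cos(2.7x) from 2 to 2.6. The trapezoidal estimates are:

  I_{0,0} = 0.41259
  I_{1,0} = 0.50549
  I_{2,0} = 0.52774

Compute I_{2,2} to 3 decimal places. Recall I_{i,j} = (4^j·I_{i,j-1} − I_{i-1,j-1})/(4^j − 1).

0.535

I_{1,1} = 0.50549 + (0.50549 − 0.41259)/3 = 0.53646
I_{2,1} = 0.52774 + (0.52774 − 0.50549)/3 = 0.53516
I_{2,2} = (16·0.53516 − 0.53646) / 15 = 0.53507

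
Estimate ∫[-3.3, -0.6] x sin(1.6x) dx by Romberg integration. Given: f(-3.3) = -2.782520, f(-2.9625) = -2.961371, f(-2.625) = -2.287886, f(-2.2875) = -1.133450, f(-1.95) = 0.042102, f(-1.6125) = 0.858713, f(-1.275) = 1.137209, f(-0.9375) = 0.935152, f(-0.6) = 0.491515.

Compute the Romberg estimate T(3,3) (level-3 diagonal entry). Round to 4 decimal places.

T(0,0) (trapezoid, 1 panel, h=2.7000): -3.092857
T(1,0) (trapezoid, 2 panels, h=1.3500): -1.489591
T(2,0) (trapezoid, 4 panels, h=0.6750): -1.521502
T(3,0) (trapezoid, 8 panels, h=0.3375): -1.537324
T(1,1) = -1.489591 + (-1.489591 − (-3.092857))/3 = -0.955169
T(2,1) = -1.521502 + (-1.521502 − (-1.489591))/3 = -1.532139
T(3,1) = -1.537324 + (-1.537324 − (-1.521502))/3 = -1.542598
T(2,2) = -1.532139 + (-1.532139 − (-0.955169))/15 = -1.570604
T(3,2) = -1.542598 + (-1.542598 − (-1.532139))/15 = -1.543295
T(3,3) = -1.543295 + (-1.543295 − (-1.570604))/63 = -1.542862

-1.5429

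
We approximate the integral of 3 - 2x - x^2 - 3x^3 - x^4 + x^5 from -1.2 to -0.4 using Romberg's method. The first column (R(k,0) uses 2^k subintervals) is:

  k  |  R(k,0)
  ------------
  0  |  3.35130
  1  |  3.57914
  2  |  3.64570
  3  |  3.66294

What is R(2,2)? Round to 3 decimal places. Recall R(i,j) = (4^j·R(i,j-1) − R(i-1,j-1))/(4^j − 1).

Richardson extrapolation on the trapezoidal column (denominator 4−1=3):
R(1,1) = (4·3.57914 − 3.35130) / 3 = 3.65509
R(2,1) = (4·3.64570 − 3.57914) / 3 = 3.66789
R(2,2) = 3.66789 + (3.66789 − 3.65509)/15 = 3.66874

3.669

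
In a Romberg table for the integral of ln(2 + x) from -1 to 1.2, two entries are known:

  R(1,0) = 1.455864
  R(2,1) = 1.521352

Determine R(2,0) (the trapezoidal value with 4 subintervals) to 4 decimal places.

1.5050

From R(2,1) = (4·R(2,0) − R(1,0))/3, solve for R(2,0):
4·R(2,0) = 3·1.521352 + 1.455864 = 6.019920
R(2,0) = 1.504980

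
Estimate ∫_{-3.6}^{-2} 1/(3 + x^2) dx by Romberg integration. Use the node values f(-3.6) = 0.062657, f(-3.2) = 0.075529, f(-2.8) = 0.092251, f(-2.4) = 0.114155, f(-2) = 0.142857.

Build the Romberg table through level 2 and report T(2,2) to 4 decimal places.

T(0,0) (trapezoid, 1 panel, h=1.6000): 0.164411
T(1,0) (trapezoid, 2 panels, h=0.8000): 0.156006
T(2,0) (trapezoid, 4 panels, h=0.4000): 0.153877
T(1,1) = 0.156006 + (0.156006 − 0.164411)/3 = 0.153204
T(2,1) = 0.153877 + (0.153877 − 0.156006)/3 = 0.153167
T(2,2) = 0.153167 + (0.153167 − 0.153204)/15 = 0.153165

0.1532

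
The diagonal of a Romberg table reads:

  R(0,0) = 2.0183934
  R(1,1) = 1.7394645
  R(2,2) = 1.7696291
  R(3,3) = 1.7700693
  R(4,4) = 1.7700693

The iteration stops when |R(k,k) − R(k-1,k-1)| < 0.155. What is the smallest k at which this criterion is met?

|R(1,1) − R(0,0)| = 0.2789289 ≥ 0.155
|R(2,2) − R(1,1)| = 0.0301646 < 0.155

k = 2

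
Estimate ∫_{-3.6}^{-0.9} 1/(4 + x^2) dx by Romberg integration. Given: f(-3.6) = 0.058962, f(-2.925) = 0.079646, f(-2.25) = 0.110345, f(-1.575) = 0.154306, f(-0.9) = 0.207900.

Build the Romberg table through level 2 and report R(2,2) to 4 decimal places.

0.3204

R(0,0) (trapezoid, 1 panel, h=2.7000): 0.360264
R(1,0) (trapezoid, 2 panels, h=1.3500): 0.329098
R(2,0) (trapezoid, 4 panels, h=0.6750): 0.322466
R(1,1) = 0.329098 + (0.329098 − 0.360264)/3 = 0.318709
R(2,1) = 0.322466 + (0.322466 − 0.329098)/3 = 0.320255
R(2,2) = 0.320255 + (0.320255 − 0.318709)/15 = 0.320358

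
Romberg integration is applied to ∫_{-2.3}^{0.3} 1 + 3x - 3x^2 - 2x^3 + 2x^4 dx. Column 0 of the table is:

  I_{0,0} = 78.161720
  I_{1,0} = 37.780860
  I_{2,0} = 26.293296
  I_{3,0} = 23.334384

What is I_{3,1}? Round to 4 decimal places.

I_{3,1} = (4·23.334384 − 26.293296) / 3 = 22.348080

22.3481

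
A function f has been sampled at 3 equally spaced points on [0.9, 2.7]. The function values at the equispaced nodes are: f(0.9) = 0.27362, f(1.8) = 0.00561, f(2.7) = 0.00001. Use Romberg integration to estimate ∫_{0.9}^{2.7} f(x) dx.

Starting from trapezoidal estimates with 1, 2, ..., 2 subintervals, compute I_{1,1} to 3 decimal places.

0.089

I_{0,0} (trapezoid, 1 panel, h=1.8000): 0.24627
I_{1,0} (trapezoid, 2 panels, h=0.9000): 0.12818
I_{1,1} = 0.12818 + (0.12818 − 0.24627)/3 = 0.08882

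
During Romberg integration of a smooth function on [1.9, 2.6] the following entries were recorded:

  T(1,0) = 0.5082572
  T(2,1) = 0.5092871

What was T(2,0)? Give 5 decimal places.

From T(2,1) = (4·T(2,0) − T(1,0))/3, solve for T(2,0):
4·T(2,0) = 3·0.5092871 + 0.5082572 = 2.0361185
T(2,0) = 0.5090296

0.50903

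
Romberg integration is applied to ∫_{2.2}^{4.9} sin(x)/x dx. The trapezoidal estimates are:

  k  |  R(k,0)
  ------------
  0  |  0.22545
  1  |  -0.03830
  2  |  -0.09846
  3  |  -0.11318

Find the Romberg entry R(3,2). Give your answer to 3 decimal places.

Richardson extrapolation on the trapezoidal column (denominator 4−1=3):
R(2,1) = (4·(-0.09846) − (-0.03830)) / 3 = -0.11851
R(3,1) = (4·(-0.11318) − (-0.09846)) / 3 = -0.11809
R(3,2) = -0.11809 + (-0.11809 − (-0.11851))/15 = -0.11806
(Column j=1 coincides with Simpson's rule on the same nodes.)

-0.118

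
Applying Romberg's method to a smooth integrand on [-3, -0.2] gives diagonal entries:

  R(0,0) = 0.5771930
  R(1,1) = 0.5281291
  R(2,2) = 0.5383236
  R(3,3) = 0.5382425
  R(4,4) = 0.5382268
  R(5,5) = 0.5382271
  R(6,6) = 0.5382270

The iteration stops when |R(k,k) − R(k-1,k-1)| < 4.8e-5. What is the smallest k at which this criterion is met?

k = 4

|R(1,1) − R(0,0)| = 0.0490639 ≥ 4.8e-5
|R(2,2) − R(1,1)| = 0.0101945 ≥ 4.8e-5
|R(3,3) − R(2,2)| = 0.0000811 ≥ 4.8e-5
|R(4,4) − R(3,3)| = 0.0000157 < 4.8e-5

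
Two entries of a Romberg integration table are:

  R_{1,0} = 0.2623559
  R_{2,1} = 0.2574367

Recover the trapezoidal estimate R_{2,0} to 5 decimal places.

From R_{2,1} = (4·R_{2,0} − R_{1,0})/3, solve for R_{2,0}:
4·R_{2,0} = 3·0.2574367 + 0.2623559 = 1.0346660
R_{2,0} = 0.2586665

0.25867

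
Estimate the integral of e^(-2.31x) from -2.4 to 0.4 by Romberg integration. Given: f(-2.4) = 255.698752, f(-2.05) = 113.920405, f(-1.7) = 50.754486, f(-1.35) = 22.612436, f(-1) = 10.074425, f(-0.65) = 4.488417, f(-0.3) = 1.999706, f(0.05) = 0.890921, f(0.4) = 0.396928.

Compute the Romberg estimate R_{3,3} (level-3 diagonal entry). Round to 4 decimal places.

R_{0,0} (trapezoid, 1 panel, h=2.8000): 358.533952
R_{1,0} (trapezoid, 2 panels, h=1.4000): 193.371171
R_{2,0} (trapezoid, 4 panels, h=0.7000): 133.613520
R_{3,0} (trapezoid, 8 panels, h=0.3500): 116.476023
R_{1,1} = 193.371171 + (193.371171 − 358.533952)/3 = 138.316911
R_{2,1} = 133.613520 + (133.613520 − 193.371171)/3 = 113.694303
R_{3,1} = 116.476023 + (116.476023 − 133.613520)/3 = 110.763524
R_{2,2} = 113.694303 + (113.694303 − 138.316911)/15 = 112.052796
R_{3,2} = 110.763524 + (110.763524 − 113.694303)/15 = 110.568139
R_{3,3} = 110.568139 + (110.568139 − 112.052796)/63 = 110.544573

110.5446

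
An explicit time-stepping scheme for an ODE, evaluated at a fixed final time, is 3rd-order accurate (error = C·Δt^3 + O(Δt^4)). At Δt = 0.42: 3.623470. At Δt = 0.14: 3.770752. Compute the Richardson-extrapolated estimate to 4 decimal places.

The leading error scales as Δt^3; refining by a factor of 3 reduces it by 3^3 = 27.
Extrapolated value = (27·A(Δt/3) − A(Δt)) / (27 − 1)
= (27·3.770752 − 3.623470) / 26
= 98.186834 / 26 = 3.776417

3.7764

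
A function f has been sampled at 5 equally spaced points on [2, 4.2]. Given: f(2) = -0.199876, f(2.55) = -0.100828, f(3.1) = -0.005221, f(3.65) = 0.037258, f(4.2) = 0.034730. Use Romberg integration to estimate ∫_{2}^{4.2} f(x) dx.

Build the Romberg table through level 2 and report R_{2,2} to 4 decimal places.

-0.0795

R_{0,0} (trapezoid, 1 panel, h=2.2000): -0.181661
R_{1,0} (trapezoid, 2 panels, h=1.1000): -0.096573
R_{2,0} (trapezoid, 4 panels, h=0.5500): -0.083250
R_{1,1} = -0.096573 + (-0.096573 − (-0.181661))/3 = -0.068210
R_{2,1} = -0.083250 + (-0.083250 − (-0.096573))/3 = -0.078809
R_{2,2} = -0.078809 + (-0.078809 − (-0.068210))/15 = -0.079516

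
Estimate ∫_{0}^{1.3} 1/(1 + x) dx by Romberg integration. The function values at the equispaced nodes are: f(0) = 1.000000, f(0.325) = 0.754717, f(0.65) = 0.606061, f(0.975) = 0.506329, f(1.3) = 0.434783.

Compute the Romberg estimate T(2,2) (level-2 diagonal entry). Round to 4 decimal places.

0.8330

T(0,0) (trapezoid, 1 panel, h=1.3000): 0.932609
T(1,0) (trapezoid, 2 panels, h=0.6500): 0.860244
T(2,0) (trapezoid, 4 panels, h=0.3250): 0.839962
T(1,1) = 0.860244 + (0.860244 − 0.932609)/3 = 0.836122
T(2,1) = 0.839962 + (0.839962 − 0.860244)/3 = 0.833201
T(2,2) = 0.833201 + (0.833201 − 0.836122)/15 = 0.833006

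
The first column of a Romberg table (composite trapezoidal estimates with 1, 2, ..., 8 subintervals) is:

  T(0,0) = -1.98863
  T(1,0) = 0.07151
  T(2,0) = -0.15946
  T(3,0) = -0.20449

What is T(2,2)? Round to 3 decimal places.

-0.303

T(1,1) = (4·0.07151 − (-1.98863)) / 3 = 0.75822
T(2,1) = (4·(-0.15946) − 0.07151) / 3 = -0.23645
T(2,2) = (16·(-0.23645) − 0.75822) / 15 = -0.30276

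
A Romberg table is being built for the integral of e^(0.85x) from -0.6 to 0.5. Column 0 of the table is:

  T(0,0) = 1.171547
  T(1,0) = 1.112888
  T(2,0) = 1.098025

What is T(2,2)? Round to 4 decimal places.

T(1,1) = 1.112888 + (1.112888 − 1.171547)/3 = 1.093335
T(2,1) = (4·1.098025 − 1.112888) / 3 = 1.093071
T(2,2) = 1.093071 + (1.093071 − 1.093335)/15 = 1.093053
(Column j=1 coincides with Simpson's rule on the same nodes.)

1.0931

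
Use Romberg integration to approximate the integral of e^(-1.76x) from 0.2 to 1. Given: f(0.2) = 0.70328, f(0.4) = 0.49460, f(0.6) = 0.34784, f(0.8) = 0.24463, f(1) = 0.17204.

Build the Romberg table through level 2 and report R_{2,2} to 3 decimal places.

R_{0,0} (trapezoid, 1 panel, h=0.8000): 0.35013
R_{1,0} (trapezoid, 2 panels, h=0.4000): 0.31420
R_{2,0} (trapezoid, 4 panels, h=0.2000): 0.30495
R_{1,1} = 0.31420 + (0.31420 − 0.35013)/3 = 0.30222
R_{2,1} = 0.30495 + (0.30495 − 0.31420)/3 = 0.30187
R_{2,2} = 0.30187 + (0.30187 − 0.30222)/15 = 0.30185

0.302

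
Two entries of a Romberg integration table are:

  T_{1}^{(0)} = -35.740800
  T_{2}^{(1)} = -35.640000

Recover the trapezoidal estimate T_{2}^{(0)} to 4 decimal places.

From T_{2}^{(1)} = (4·T_{2}^{(0)} − T_{1}^{(0)})/3, solve for T_{2}^{(0)}:
4·T_{2}^{(0)} = 3·(-35.640000) + (-35.740800) = -142.660800
T_{2}^{(0)} = -35.665200

-35.6652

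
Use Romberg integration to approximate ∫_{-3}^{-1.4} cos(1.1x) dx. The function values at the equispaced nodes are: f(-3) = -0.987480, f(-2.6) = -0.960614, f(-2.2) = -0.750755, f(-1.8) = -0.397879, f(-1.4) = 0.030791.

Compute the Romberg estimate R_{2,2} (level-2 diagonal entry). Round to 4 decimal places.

-1.0520

R_{0,0} (trapezoid, 1 panel, h=1.6000): -0.765351
R_{1,0} (trapezoid, 2 panels, h=0.8000): -0.983280
R_{2,0} (trapezoid, 4 panels, h=0.4000): -1.035037
R_{1,1} = -0.983280 + (-0.983280 − (-0.765351))/3 = -1.055923
R_{2,1} = -1.035037 + (-1.035037 − (-0.983280))/3 = -1.052289
R_{2,2} = -1.052289 + (-1.052289 − (-1.055923))/15 = -1.052047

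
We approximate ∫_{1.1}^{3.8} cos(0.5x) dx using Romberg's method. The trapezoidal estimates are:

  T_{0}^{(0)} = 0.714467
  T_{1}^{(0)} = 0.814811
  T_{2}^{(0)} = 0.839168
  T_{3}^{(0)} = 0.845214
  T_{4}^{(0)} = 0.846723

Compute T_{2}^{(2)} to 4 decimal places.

0.8472

Richardson extrapolation on the trapezoidal column (denominator 4−1=3):
T_{1}^{(1)} = 0.814811 + (0.814811 − 0.714467)/3 = 0.848259
T_{2}^{(1)} = (4·0.839168 − 0.814811) / 3 = 0.847287
T_{2}^{(2)} = (16·0.847287 − 0.848259) / 15 = 0.847222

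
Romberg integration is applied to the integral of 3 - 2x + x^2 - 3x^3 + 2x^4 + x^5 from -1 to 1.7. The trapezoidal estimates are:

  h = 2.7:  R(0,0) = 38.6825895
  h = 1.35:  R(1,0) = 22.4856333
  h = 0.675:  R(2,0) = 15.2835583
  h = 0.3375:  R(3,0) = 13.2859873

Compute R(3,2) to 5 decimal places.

12.60261

R(2,1) = (4·15.2835583 − 22.4856333) / 3 = 12.8828666
R(3,1) = (4·13.2859873 − 15.2835583) / 3 = 12.6201303
R(3,2) = (16·12.6201303 − 12.8828666) / 15 = 12.6026145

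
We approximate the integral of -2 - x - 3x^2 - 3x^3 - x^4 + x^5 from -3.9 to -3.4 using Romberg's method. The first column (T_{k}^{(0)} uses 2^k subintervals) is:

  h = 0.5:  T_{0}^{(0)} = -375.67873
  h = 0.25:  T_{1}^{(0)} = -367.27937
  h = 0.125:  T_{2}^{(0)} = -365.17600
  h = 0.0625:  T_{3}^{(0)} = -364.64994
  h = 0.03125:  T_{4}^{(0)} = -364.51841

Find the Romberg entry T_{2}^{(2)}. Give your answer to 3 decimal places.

-364.475

Richardson extrapolation on the trapezoidal column (denominator 4−1=3):
T_{1}^{(1)} = (4·(-367.27937) − (-375.67873)) / 3 = -364.47958
T_{2}^{(1)} = -365.17600 + (-365.17600 − (-367.27937))/3 = -364.47488
T_{2}^{(2)} = (16·(-364.47488) − (-364.47958)) / 15 = -364.47457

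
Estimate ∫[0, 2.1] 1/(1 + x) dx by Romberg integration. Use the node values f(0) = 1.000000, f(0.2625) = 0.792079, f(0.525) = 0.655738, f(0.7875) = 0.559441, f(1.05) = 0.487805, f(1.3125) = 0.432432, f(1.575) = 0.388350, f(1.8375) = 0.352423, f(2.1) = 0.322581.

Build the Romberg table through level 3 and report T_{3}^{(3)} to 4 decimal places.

1.1314

T_{0}^{(0)} (trapezoid, 1 panel, h=2.1000): 1.388710
T_{1}^{(0)} (trapezoid, 2 panels, h=1.0500): 1.206550
T_{2}^{(0)} (trapezoid, 4 panels, h=0.5250): 1.151421
T_{3}^{(0)} (trapezoid, 8 panels, h=0.2625): 1.136509
T_{1}^{(1)} = 1.206550 + (1.206550 − 1.388710)/3 = 1.145830
T_{2}^{(1)} = 1.151421 + (1.151421 − 1.206550)/3 = 1.133045
T_{3}^{(1)} = 1.136509 + (1.136509 − 1.151421)/3 = 1.131538
T_{2}^{(2)} = 1.133045 + (1.133045 − 1.145830)/15 = 1.132193
T_{3}^{(2)} = 1.131538 + (1.131538 − 1.133045)/15 = 1.131438
T_{3}^{(3)} = 1.131438 + (1.131438 − 1.132193)/63 = 1.131426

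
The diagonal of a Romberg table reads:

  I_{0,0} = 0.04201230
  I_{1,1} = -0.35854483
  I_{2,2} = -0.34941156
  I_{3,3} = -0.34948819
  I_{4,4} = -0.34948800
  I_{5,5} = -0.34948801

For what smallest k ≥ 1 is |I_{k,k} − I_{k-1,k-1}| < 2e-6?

k = 4

|I_{1,1} − I_{0,0}| = 0.40055713 ≥ 2e-6
|I_{2,2} − I_{1,1}| = 0.00913327 ≥ 2e-6
|I_{3,3} − I_{2,2}| = 0.00007663 ≥ 2e-6
|I_{4,4} − I_{3,3}| = 0.00000019 < 2e-6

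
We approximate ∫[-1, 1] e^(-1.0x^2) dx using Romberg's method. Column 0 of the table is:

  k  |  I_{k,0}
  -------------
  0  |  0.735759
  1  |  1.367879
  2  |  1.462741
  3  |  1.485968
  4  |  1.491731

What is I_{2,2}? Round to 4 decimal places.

1.4887

I_{1,1} = (4·1.367879 − 0.735759) / 3 = 1.578586
I_{2,1} = 1.462741 + (1.462741 − 1.367879)/3 = 1.494362
I_{2,2} = (16·1.494362 − 1.578586) / 15 = 1.488747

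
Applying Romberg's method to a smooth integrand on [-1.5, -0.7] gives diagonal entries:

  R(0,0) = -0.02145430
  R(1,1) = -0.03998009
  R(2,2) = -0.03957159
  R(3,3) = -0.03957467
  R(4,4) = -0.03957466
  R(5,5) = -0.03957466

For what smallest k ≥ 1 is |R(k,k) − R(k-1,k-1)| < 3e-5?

k = 3

|R(1,1) − R(0,0)| = 0.01852579 ≥ 3e-5
|R(2,2) − R(1,1)| = 0.00040850 ≥ 3e-5
|R(3,3) − R(2,2)| = 0.00000308 < 3e-5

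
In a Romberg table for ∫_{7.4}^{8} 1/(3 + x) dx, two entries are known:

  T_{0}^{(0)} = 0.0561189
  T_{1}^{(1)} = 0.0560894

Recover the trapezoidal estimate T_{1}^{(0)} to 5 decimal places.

0.05610

From T_{1}^{(1)} = (4·T_{1}^{(0)} − T_{0}^{(0)})/3, solve for T_{1}^{(0)}:
4·T_{1}^{(0)} = 3·0.0560894 + 0.0561189 = 0.2243871
T_{1}^{(0)} = 0.0560968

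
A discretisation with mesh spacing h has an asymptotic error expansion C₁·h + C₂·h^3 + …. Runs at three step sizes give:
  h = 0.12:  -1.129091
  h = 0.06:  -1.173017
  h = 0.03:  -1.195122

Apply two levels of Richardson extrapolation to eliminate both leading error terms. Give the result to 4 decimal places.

First eliminate the h term (factor 2^1 = 2):
  B₁ = (2·(-1.173017) − (-1.129091))/1 = -1.216943
  B₂ = (2·(-1.195122) − (-1.173017))/1 = -1.217227
Then eliminate the h^3 term (factor 2^3 = 8):
  (8·(-1.217227) − (-1.216943))/7 = -1.217268

-1.2173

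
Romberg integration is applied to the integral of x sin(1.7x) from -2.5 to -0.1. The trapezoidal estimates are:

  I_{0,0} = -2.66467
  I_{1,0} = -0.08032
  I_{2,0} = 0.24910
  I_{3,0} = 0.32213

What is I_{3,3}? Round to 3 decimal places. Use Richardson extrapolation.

0.346

Richardson extrapolation on the trapezoidal column (denominator 4−1=3):
I_{1,1} = -0.08032 + (-0.08032 − (-2.66467))/3 = 0.78113
I_{2,1} = (4·0.24910 − (-0.08032)) / 3 = 0.35891
I_{3,1} = 0.32213 + (0.32213 − 0.24910)/3 = 0.34647
I_{2,2} = (16·0.35891 − 0.78113) / 15 = 0.33076
I_{3,2} = 0.34647 + (0.34647 − 0.35891)/15 = 0.34564
I_{3,3} = 0.34564 + (0.34564 − 0.33076)/63 = 0.34588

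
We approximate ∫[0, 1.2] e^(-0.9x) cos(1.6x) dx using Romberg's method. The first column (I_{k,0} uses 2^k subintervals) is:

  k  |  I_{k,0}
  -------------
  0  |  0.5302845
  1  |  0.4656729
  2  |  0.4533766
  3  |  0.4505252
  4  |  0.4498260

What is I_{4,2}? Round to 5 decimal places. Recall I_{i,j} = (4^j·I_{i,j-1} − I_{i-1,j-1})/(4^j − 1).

0.44959

I_{3,1} = 0.4505252 + (0.4505252 − 0.4533766)/3 = 0.4495747
I_{4,1} = (4·0.4498260 − 0.4505252) / 3 = 0.4495929
I_{4,2} = 0.4495929 + (0.4495929 − 0.4495747)/15 = 0.4495941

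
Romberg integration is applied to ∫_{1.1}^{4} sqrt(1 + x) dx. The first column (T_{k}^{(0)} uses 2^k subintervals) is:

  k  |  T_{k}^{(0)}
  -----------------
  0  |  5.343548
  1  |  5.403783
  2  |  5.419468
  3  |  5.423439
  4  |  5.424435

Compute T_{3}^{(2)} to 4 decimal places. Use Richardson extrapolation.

Richardson extrapolation on the trapezoidal column (denominator 4−1=3):
T_{2}^{(1)} = (4·5.419468 − 5.403783) / 3 = 5.424696
T_{3}^{(1)} = (4·5.423439 − 5.419468) / 3 = 5.424763
T_{3}^{(2)} = 5.424763 + (5.424763 − 5.424696)/15 = 5.424767
(Column j=1 coincides with Simpson's rule on the same nodes.)

5.4248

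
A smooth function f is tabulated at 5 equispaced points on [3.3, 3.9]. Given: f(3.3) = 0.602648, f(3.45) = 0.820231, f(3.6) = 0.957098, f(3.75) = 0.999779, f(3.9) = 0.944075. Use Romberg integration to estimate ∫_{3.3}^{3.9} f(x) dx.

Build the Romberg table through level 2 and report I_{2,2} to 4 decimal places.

I_{0,0} (trapezoid, 1 panel, h=0.6000): 0.464017
I_{1,0} (trapezoid, 2 panels, h=0.3000): 0.519138
I_{2,0} (trapezoid, 4 panels, h=0.1500): 0.532570
I_{1,1} = 0.519138 + (0.519138 − 0.464017)/3 = 0.537512
I_{2,1} = 0.532570 + (0.532570 − 0.519138)/3 = 0.537047
I_{2,2} = 0.537047 + (0.537047 − 0.537512)/15 = 0.537016

0.5370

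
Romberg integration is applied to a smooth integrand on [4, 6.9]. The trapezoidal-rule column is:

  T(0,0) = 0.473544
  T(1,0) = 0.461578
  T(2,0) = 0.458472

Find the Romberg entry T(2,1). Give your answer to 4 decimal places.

0.4574

Richardson extrapolation on the trapezoidal column (denominator 4−1=3):
T(2,1) = 0.458472 + (0.458472 − 0.461578)/3 = 0.457437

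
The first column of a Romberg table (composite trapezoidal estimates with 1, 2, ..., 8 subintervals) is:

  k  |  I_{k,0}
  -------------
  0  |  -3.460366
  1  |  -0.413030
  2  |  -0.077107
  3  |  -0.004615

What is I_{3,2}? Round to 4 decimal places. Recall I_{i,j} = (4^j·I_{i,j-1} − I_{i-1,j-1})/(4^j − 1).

Richardson extrapolation on the trapezoidal column (denominator 4−1=3):
I_{2,1} = (4·(-0.077107) − (-0.413030)) / 3 = 0.034867
I_{3,1} = -0.004615 + (-0.004615 − (-0.077107))/3 = 0.019549
I_{3,2} = (16·0.019549 − 0.034867) / 15 = 0.018528

0.0185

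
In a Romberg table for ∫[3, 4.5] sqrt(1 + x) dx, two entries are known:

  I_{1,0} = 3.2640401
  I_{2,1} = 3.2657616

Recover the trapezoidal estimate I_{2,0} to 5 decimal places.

3.26533

From I_{2,1} = (4·I_{2,0} − I_{1,0})/3, solve for I_{2,0}:
4·I_{2,0} = 3·3.2657616 + 3.2640401 = 13.0613249
I_{2,0} = 3.2653312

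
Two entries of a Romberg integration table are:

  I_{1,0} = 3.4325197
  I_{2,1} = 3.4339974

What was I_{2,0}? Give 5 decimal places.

3.43363

From I_{2,1} = (4·I_{2,0} − I_{1,0})/3, solve for I_{2,0}:
4·I_{2,0} = 3·3.4339974 + 3.4325197 = 13.7345119
I_{2,0} = 3.4336280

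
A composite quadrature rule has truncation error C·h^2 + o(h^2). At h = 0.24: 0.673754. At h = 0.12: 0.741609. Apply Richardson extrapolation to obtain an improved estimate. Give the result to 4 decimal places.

0.7642

The leading error scales as h^2; refining by a factor of 2 reduces it by 2^2 = 4.
Extrapolated value = (4·A(h/2) − A(h)) / (4 − 1)
= (4·0.741609 − 0.673754) / 3
= 2.292682 / 3 = 0.764227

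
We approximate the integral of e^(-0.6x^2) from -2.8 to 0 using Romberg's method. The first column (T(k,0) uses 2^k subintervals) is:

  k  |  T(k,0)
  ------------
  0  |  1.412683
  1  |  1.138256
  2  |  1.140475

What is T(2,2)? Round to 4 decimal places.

1.1475

Richardson extrapolation on the trapezoidal column (denominator 4−1=3):
T(1,1) = 1.138256 + (1.138256 − 1.412683)/3 = 1.046780
T(2,1) = (4·1.140475 − 1.138256) / 3 = 1.141215
T(2,2) = (16·1.141215 − 1.046780) / 15 = 1.147511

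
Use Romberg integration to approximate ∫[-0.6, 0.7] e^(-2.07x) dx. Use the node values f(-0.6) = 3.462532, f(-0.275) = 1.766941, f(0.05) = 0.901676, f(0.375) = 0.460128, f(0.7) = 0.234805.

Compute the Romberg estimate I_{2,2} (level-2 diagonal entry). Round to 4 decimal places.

I_{0,0} (trapezoid, 1 panel, h=1.3000): 2.403269
I_{1,0} (trapezoid, 2 panels, h=0.6500): 1.787724
I_{2,0} (trapezoid, 4 panels, h=0.3250): 1.617659
I_{1,1} = 1.787724 + (1.787724 − 2.403269)/3 = 1.582542
I_{2,1} = 1.617659 + (1.617659 − 1.787724)/3 = 1.560971
I_{2,2} = 1.560971 + (1.560971 − 1.582542)/15 = 1.559533

1.5595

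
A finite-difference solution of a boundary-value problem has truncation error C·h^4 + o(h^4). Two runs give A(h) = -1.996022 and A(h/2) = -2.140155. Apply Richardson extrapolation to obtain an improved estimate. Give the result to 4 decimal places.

-2.1498

The leading error scales as h^4; refining by a factor of 2 reduces it by 2^4 = 16.
Extrapolated value = (16·A(h/2) − A(h)) / (16 − 1)
= (16·(-2.140155) − (-1.996022)) / 15
= -32.246458 / 15 = -2.149764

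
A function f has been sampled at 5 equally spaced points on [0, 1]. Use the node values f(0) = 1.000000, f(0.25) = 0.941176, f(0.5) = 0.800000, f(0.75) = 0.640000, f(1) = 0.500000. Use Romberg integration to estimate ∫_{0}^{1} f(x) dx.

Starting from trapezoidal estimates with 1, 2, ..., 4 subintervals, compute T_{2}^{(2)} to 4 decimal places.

0.7855

T_{0}^{(0)} (trapezoid, 1 panel, h=1.0000): 0.750000
T_{1}^{(0)} (trapezoid, 2 panels, h=0.5000): 0.775000
T_{2}^{(0)} (trapezoid, 4 panels, h=0.2500): 0.782794
T_{1}^{(1)} = 0.775000 + (0.775000 − 0.750000)/3 = 0.783333
T_{2}^{(1)} = 0.782794 + (0.782794 − 0.775000)/3 = 0.785392
T_{2}^{(2)} = 0.785392 + (0.785392 − 0.783333)/15 = 0.785529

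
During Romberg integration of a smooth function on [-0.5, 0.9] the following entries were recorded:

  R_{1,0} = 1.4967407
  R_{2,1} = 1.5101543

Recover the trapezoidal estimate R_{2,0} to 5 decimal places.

From R_{2,1} = (4·R_{2,0} − R_{1,0})/3, solve for R_{2,0}:
4·R_{2,0} = 3·1.5101543 + 1.4967407 = 6.0272036
R_{2,0} = 1.5068009

1.50680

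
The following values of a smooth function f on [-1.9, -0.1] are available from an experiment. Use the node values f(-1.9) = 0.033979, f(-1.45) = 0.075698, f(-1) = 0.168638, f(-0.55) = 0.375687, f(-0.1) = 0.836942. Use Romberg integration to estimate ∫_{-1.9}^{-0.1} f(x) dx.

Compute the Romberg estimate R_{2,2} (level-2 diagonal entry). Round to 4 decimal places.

0.4513

R_{0,0} (trapezoid, 1 panel, h=1.8000): 0.783829
R_{1,0} (trapezoid, 2 panels, h=0.9000): 0.543689
R_{2,0} (trapezoid, 4 panels, h=0.4500): 0.474968
R_{1,1} = 0.543689 + (0.543689 − 0.783829)/3 = 0.463642
R_{2,1} = 0.474968 + (0.474968 − 0.543689)/3 = 0.452061
R_{2,2} = 0.452061 + (0.452061 − 0.463642)/15 = 0.451289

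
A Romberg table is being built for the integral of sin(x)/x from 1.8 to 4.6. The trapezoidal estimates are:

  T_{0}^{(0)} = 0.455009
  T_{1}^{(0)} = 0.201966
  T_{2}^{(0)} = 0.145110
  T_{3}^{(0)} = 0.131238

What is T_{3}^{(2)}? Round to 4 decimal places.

Richardson extrapolation on the trapezoidal column (denominator 4−1=3):
T_{2}^{(1)} = (4·0.145110 − 0.201966) / 3 = 0.126158
T_{3}^{(1)} = 0.131238 + (0.131238 − 0.145110)/3 = 0.126614
T_{3}^{(2)} = (16·0.126614 − 0.126158) / 15 = 0.126644

0.1266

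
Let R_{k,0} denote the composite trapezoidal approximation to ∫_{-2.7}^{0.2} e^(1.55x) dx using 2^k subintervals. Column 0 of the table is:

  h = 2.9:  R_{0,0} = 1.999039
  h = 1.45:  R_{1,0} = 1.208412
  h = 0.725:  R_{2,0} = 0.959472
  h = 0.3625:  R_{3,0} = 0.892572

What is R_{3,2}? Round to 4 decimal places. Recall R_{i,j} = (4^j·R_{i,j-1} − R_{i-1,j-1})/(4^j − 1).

Richardson extrapolation on the trapezoidal column (denominator 4−1=3):
R_{2,1} = (4·0.959472 − 1.208412) / 3 = 0.876492
R_{3,1} = (4·0.892572 − 0.959472) / 3 = 0.870272
R_{3,2} = 0.870272 + (0.870272 − 0.876492)/15 = 0.869857
(Column j=1 coincides with Simpson's rule on the same nodes.)

0.8699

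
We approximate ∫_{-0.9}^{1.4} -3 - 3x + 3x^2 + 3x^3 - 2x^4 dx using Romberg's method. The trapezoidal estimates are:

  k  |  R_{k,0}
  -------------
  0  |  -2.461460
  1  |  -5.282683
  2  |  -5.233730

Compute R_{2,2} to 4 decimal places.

-5.1504

R_{1,1} = (4·(-5.282683) − (-2.461460)) / 3 = -6.223091
R_{2,1} = (4·(-5.233730) − (-5.282683)) / 3 = -5.217412
R_{2,2} = -5.217412 + (-5.217412 − (-6.223091))/15 = -5.150367
(Column j=1 coincides with Simpson's rule on the same nodes.)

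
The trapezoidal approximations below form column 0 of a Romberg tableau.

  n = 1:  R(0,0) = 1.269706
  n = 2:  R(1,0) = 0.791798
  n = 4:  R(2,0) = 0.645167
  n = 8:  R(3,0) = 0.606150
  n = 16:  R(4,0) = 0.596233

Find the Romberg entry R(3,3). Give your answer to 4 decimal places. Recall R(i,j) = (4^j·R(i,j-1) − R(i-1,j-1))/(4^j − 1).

0.5929

R(1,1) = 0.791798 + (0.791798 − 1.269706)/3 = 0.632495
R(2,1) = 0.645167 + (0.645167 − 0.791798)/3 = 0.596290
R(3,1) = 0.606150 + (0.606150 − 0.645167)/3 = 0.593144
R(2,2) = (16·0.596290 − 0.632495) / 15 = 0.593876
R(3,2) = 0.593144 + (0.593144 − 0.596290)/15 = 0.592934
R(3,3) = 0.592934 + (0.592934 − 0.593876)/63 = 0.592919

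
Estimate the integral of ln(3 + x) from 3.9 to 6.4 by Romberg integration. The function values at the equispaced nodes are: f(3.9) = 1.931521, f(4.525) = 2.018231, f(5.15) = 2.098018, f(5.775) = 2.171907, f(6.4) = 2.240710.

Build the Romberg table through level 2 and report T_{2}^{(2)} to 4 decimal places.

5.2352

T_{0}^{(0)} (trapezoid, 1 panel, h=2.5000): 5.215289
T_{1}^{(0)} (trapezoid, 2 panels, h=1.2500): 5.230167
T_{2}^{(0)} (trapezoid, 4 panels, h=0.6250): 5.233920
T_{1}^{(1)} = 5.230167 + (5.230167 − 5.215289)/3 = 5.235126
T_{2}^{(1)} = 5.233920 + (5.233920 − 5.230167)/3 = 5.235171
T_{2}^{(2)} = 5.235171 + (5.235171 − 5.235126)/15 = 5.235174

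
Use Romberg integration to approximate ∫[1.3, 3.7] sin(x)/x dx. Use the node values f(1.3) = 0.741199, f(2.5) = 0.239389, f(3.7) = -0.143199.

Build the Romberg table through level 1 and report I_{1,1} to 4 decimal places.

0.6222

I_{0,0} (trapezoid, 1 panel, h=2.4000): 0.717600
I_{1,0} (trapezoid, 2 panels, h=1.2000): 0.646067
I_{1,1} = 0.646067 + (0.646067 − 0.717600)/3 = 0.622223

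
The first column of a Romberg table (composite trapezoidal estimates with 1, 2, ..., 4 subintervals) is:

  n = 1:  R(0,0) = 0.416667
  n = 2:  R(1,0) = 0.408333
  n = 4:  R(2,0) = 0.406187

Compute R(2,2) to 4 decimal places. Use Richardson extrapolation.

0.4055

Richardson extrapolation on the trapezoidal column (denominator 4−1=3):
R(1,1) = 0.408333 + (0.408333 − 0.416667)/3 = 0.405555
R(2,1) = 0.406187 + (0.406187 − 0.408333)/3 = 0.405472
R(2,2) = 0.405472 + (0.405472 − 0.405555)/15 = 0.405466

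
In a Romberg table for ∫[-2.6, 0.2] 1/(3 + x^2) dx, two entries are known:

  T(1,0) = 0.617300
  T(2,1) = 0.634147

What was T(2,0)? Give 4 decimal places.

0.6299

From T(2,1) = (4·T(2,0) − T(1,0))/3, solve for T(2,0):
4·T(2,0) = 3·0.634147 + 0.617300 = 2.519741
T(2,0) = 0.629935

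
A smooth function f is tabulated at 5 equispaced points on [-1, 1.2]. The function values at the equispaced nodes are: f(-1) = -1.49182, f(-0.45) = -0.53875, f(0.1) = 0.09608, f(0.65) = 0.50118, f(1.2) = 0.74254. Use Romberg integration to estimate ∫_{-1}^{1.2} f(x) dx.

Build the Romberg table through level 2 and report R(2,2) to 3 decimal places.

R(0,0) (trapezoid, 1 panel, h=2.2000): -0.82421
R(1,0) (trapezoid, 2 panels, h=1.1000): -0.30642
R(2,0) (trapezoid, 4 panels, h=0.5500): -0.17387
R(1,1) = -0.30642 + (-0.30642 − (-0.82421))/3 = -0.13382
R(2,1) = -0.17387 + (-0.17387 − (-0.30642))/3 = -0.12969
R(2,2) = -0.12969 + (-0.12969 − (-0.13382))/15 = -0.12941

-0.129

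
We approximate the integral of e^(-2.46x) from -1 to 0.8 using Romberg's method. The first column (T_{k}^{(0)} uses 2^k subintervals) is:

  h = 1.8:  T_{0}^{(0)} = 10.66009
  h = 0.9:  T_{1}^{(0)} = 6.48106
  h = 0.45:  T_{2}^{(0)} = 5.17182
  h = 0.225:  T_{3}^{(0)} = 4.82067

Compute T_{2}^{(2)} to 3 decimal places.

T_{1}^{(1)} = 6.48106 + (6.48106 − 10.66009)/3 = 5.08805
T_{2}^{(1)} = 5.17182 + (5.17182 − 6.48106)/3 = 4.73541
T_{2}^{(2)} = 4.73541 + (4.73541 − 5.08805)/15 = 4.71190

4.712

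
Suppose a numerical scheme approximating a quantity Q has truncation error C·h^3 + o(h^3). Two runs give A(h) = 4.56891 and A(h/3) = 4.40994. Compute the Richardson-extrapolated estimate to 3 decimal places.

4.404

Extrapolated value = (27·A(h/3) − A(h)) / (27 − 1)
= (27·4.40994 − 4.56891) / 26
= 114.49947 / 26 = 4.40383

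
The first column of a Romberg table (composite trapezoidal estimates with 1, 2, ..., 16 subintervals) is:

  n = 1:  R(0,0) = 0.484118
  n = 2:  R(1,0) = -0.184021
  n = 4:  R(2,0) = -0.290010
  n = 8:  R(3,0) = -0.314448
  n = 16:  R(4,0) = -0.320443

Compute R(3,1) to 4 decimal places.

-0.3226

Richardson extrapolation on the trapezoidal column (denominator 4−1=3):
R(3,1) = (4·(-0.314448) − (-0.290010)) / 3 = -0.322594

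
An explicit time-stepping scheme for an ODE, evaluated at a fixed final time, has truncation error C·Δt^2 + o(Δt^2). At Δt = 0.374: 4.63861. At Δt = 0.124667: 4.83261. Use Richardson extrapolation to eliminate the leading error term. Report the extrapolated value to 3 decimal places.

The leading error scales as Δt^2; refining by a factor of 3 reduces it by 3^2 = 9.
Extrapolated value = (9·A(Δt/3) − A(Δt)) / (9 − 1)
= (9·4.83261 − 4.63861) / 8
= 38.85488 / 8 = 4.85686

4.857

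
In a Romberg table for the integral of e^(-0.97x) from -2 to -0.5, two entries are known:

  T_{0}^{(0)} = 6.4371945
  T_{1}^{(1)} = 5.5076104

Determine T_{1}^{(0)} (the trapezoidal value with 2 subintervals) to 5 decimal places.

From T_{1}^{(1)} = (4·T_{1}^{(0)} − T_{0}^{(0)})/3, solve for T_{1}^{(0)}:
4·T_{1}^{(0)} = 3·5.5076104 + 6.4371945 = 22.9600257
T_{1}^{(0)} = 5.7400064

5.74001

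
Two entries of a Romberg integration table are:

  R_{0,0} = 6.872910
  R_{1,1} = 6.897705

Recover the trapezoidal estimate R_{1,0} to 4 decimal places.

From R_{1,1} = (4·R_{1,0} − R_{0,0})/3, solve for R_{1,0}:
4·R_{1,0} = 3·6.897705 + 6.872910 = 27.566025
R_{1,0} = 6.891506

6.8915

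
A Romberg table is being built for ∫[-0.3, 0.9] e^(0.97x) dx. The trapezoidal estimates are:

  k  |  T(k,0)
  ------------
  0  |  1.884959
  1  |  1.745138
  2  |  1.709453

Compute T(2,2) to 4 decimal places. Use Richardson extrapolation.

1.6975

Richardson extrapolation on the trapezoidal column (denominator 4−1=3):
T(1,1) = (4·1.745138 − 1.884959) / 3 = 1.698531
T(2,1) = 1.709453 + (1.709453 − 1.745138)/3 = 1.697558
T(2,2) = (16·1.697558 − 1.698531) / 15 = 1.697493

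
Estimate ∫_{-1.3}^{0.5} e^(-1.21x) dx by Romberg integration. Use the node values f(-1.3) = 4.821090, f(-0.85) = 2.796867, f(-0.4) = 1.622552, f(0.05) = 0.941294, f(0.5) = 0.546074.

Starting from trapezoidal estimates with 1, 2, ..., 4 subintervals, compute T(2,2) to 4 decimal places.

3.5332

T(0,0) (trapezoid, 1 panel, h=1.8000): 4.830448
T(1,0) (trapezoid, 2 panels, h=0.9000): 3.875521
T(2,0) (trapezoid, 4 panels, h=0.4500): 3.619933
T(1,1) = 3.875521 + (3.875521 − 4.830448)/3 = 3.557212
T(2,1) = 3.619933 + (3.619933 − 3.875521)/3 = 3.534737
T(2,2) = 3.534737 + (3.534737 − 3.557212)/15 = 3.533239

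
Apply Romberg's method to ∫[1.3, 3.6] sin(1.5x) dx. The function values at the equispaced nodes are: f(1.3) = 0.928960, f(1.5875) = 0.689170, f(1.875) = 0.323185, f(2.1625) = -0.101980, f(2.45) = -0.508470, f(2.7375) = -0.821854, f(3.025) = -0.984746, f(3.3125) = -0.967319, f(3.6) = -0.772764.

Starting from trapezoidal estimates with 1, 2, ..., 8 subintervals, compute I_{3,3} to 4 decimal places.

-0.6699

I_{0,0} (trapezoid, 1 panel, h=2.3000): 0.179625
I_{1,0} (trapezoid, 2 panels, h=1.1500): -0.494928
I_{2,0} (trapezoid, 4 panels, h=0.5750): -0.627861
I_{3,0} (trapezoid, 8 panels, h=0.2875): -0.659501
I_{1,1} = -0.494928 + (-0.494928 − 0.179625)/3 = -0.719779
I_{2,1} = -0.627861 + (-0.627861 − (-0.494928))/3 = -0.672172
I_{3,1} = -0.659501 + (-0.659501 − (-0.627861))/3 = -0.670048
I_{2,2} = -0.672172 + (-0.672172 − (-0.719779))/15 = -0.668998
I_{3,2} = -0.670048 + (-0.670048 − (-0.672172))/15 = -0.669906
I_{3,3} = -0.669906 + (-0.669906 − (-0.668998))/63 = -0.669920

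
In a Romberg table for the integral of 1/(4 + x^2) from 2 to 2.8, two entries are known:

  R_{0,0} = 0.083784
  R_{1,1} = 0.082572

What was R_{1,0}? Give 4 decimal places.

From R_{1,1} = (4·R_{1,0} − R_{0,0})/3, solve for R_{1,0}:
4·R_{1,0} = 3·0.082572 + 0.083784 = 0.331500
R_{1,0} = 0.082875

0.0829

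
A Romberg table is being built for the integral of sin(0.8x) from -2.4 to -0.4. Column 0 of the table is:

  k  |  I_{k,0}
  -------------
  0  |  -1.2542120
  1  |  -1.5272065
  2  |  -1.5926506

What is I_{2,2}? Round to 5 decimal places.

I_{1,1} = (4·(-1.5272065) − (-1.2542120)) / 3 = -1.6182047
I_{2,1} = -1.5926506 + (-1.5926506 − (-1.5272065))/3 = -1.6144653
I_{2,2} = -1.6144653 + (-1.6144653 − (-1.6182047))/15 = -1.6142160

-1.61422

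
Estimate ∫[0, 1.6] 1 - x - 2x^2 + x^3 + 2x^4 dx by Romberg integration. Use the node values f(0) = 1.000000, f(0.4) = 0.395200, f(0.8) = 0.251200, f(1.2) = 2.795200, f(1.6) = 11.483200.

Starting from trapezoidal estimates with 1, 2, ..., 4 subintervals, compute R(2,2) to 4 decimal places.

3.4220

R(0,0) (trapezoid, 1 panel, h=1.6000): 9.986560
R(1,0) (trapezoid, 2 panels, h=0.8000): 5.194240
R(2,0) (trapezoid, 4 panels, h=0.4000): 3.873280
R(1,1) = 5.194240 + (5.194240 − 9.986560)/3 = 3.596800
R(2,1) = 3.873280 + (3.873280 − 5.194240)/3 = 3.432960
R(2,2) = 3.432960 + (3.432960 − 3.596800)/15 = 3.422037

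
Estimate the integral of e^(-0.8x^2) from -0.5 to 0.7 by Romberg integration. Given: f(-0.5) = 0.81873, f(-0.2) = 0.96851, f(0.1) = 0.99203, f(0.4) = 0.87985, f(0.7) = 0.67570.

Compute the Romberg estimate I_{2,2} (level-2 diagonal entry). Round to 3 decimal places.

1.087

I_{0,0} (trapezoid, 1 panel, h=1.2000): 0.89666
I_{1,0} (trapezoid, 2 panels, h=0.6000): 1.04355
I_{2,0} (trapezoid, 4 panels, h=0.3000): 1.07628
I_{1,1} = 1.04355 + (1.04355 − 0.89666)/3 = 1.09251
I_{2,1} = 1.07628 + (1.07628 − 1.04355)/3 = 1.08719
I_{2,2} = 1.08719 + (1.08719 − 1.09251)/15 = 1.08684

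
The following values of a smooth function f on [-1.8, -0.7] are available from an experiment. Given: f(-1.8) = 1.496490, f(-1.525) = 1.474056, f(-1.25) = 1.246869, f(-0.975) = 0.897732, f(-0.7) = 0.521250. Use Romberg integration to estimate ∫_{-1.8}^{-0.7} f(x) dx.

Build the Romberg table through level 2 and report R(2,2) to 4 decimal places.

1.2831

R(0,0) (trapezoid, 1 panel, h=1.1000): 1.109757
R(1,0) (trapezoid, 2 panels, h=0.5500): 1.240656
R(2,0) (trapezoid, 4 panels, h=0.2750): 1.272570
R(1,1) = 1.240656 + (1.240656 − 1.109757)/3 = 1.284289
R(2,1) = 1.272570 + (1.272570 − 1.240656)/3 = 1.283208
R(2,2) = 1.283208 + (1.283208 − 1.284289)/15 = 1.283136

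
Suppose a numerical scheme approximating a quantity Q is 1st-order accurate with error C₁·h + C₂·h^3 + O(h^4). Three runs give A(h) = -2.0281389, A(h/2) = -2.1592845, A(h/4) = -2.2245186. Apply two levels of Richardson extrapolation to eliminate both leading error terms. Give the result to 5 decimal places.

-2.28966

First eliminate the h term (factor 2^1 = 2):
  B₁ = (2·(-2.1592845) − (-2.0281389))/1 = -2.2904301
  B₂ = (2·(-2.2245186) − (-2.1592845))/1 = -2.2897527
Then eliminate the h^3 term (factor 2^3 = 8):
  (8·(-2.2897527) − (-2.2904301))/7 = -2.2896559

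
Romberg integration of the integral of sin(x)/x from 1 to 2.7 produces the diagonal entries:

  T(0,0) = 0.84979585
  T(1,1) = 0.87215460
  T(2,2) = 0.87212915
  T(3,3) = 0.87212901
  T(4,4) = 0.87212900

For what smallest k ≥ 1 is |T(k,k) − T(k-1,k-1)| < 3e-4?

k = 2

|T(1,1) − T(0,0)| = 0.02235875 ≥ 3e-4
|T(2,2) − T(1,1)| = 0.00002545 < 3e-4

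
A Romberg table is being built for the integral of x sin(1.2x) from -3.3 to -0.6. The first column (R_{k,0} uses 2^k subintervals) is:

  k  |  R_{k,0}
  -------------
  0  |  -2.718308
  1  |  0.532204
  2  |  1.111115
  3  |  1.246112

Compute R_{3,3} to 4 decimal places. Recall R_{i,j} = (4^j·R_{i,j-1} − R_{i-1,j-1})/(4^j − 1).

1.2904

R_{1,1} = 0.532204 + (0.532204 − (-2.718308))/3 = 1.615708
R_{2,1} = 1.111115 + (1.111115 − 0.532204)/3 = 1.304085
R_{3,1} = 1.246112 + (1.246112 − 1.111115)/3 = 1.291111
R_{2,2} = 1.304085 + (1.304085 − 1.615708)/15 = 1.283310
R_{3,2} = (16·1.291111 − 1.304085) / 15 = 1.290246
R_{3,3} = (64·1.290246 − 1.283310) / 63 = 1.290356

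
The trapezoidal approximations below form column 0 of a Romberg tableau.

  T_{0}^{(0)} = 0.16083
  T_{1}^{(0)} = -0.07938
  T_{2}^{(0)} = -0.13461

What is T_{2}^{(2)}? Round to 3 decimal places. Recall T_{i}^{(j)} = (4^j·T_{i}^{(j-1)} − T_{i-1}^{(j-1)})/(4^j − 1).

Richardson extrapolation on the trapezoidal column (denominator 4−1=3):
T_{1}^{(1)} = (4·(-0.07938) − 0.16083) / 3 = -0.15945
T_{2}^{(1)} = -0.13461 + (-0.13461 − (-0.07938))/3 = -0.15302
T_{2}^{(2)} = -0.15302 + (-0.15302 − (-0.15945))/15 = -0.15259

-0.153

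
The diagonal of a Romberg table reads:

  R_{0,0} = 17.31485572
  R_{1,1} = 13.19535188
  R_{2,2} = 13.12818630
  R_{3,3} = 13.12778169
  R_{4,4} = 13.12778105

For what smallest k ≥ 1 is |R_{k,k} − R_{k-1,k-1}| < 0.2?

|R_{1,1} − R_{0,0}| = 4.11950384 ≥ 0.2
|R_{2,2} − R_{1,1}| = 0.06716558 < 0.2

k = 2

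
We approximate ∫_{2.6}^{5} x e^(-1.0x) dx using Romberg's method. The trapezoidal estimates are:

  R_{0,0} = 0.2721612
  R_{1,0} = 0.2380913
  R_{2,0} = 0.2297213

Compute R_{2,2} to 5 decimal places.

R_{1,1} = 0.2380913 + (0.2380913 − 0.2721612)/3 = 0.2267347
R_{2,1} = 0.2297213 + (0.2297213 − 0.2380913)/3 = 0.2269313
R_{2,2} = (16·0.2269313 − 0.2267347) / 15 = 0.2269444

0.22694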